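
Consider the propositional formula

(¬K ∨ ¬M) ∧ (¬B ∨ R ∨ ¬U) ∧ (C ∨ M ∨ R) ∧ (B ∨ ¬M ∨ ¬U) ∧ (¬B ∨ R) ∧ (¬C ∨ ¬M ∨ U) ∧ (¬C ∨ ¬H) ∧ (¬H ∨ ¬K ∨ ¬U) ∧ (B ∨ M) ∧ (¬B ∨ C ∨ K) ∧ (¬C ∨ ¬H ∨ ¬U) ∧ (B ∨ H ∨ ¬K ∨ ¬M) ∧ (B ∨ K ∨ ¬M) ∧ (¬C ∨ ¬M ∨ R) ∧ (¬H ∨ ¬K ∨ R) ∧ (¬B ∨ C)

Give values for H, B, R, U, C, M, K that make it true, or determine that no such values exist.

Try H = True:
  (¬C ∨ ¬H) forces C = False.
  (¬B ∨ C) forces B = False.
  (B ∨ M) forces M = True.
  (¬K ∨ ¬M) forces K = False.
  clause (B ∨ K ∨ ¬M) is falsified — backtrack.
So H = False.
Set B = True.
  then (¬B ∨ R) forces R = True.
  then (¬B ∨ C) forces C = True.
Set U = True.
Set M = False.
Set K = True.
All clauses satisfied.

H: False, B: True, R: True, U: True, C: True, M: False, K: True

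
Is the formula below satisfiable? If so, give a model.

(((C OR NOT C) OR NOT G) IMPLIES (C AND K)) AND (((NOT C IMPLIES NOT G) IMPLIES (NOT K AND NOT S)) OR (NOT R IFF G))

R=T, G=F, C=T, K=T, S=F

  ((C OR NOT C) OR NOT G) IMPLIES (C AND K) = True
    (C OR NOT C) OR NOT G = True
      C OR NOT C = True
        NOT C = False
      NOT G = True
    C AND K = True
  ((NOT C IMPLIES NOT G) IMPLIES (NOT K AND NOT S)) OR (NOT R IFF G) = True
    (NOT C IMPLIES NOT G) IMPLIES (NOT K AND NOT S) = False
      NOT C IMPLIES NOT G = True
        NOT C = False
        NOT G = True
      NOT K AND NOT S = False
        NOT K = False
        NOT S = True
    NOT R IFF G = True
      NOT R = False
Both conjuncts True, so the formula holds.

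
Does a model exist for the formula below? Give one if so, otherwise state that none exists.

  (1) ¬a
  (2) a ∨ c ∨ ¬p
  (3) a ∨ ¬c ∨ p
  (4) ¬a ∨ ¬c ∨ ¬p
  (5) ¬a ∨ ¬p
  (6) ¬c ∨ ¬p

Unit clause (¬a) forces a = False.
Try p = True:
  (a ∨ c ∨ ¬p) forces c = True.
  clause (¬c ∨ ¬p) is falsified — backtrack.
So p = False.
  then (a ∨ ¬c ∨ p) forces c = False.
Check each clause:
  (¬a): ¬a holds.
  (a ∨ c ∨ ¬p): ¬p holds.
  (a ∨ ¬c ∨ p): ¬c holds.
  (¬a ∨ ¬c ∨ ¬p): ¬a holds.
  (¬a ∨ ¬p): ¬a holds.
  (¬c ∨ ¬p): ¬c holds.
All clauses satisfied.

a: False, p: False, c: False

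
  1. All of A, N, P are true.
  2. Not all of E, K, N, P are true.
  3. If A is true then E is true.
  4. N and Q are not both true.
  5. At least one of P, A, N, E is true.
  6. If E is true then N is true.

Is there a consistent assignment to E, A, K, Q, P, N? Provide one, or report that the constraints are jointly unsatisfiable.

E=T, A=T, K=F, Q=F, P=T, N=T

  (1) {A, N, P}: all 3 true ✓
  (2) {E, K, N, P}: 3/4 true — not all ✓
  (3) A=T ⇒ E: T ✓
  (4) N=T, Q=F — not both ✓
  (5) {P, A, N, E}: 4 true — at least one ✓
  (6) E=T ⇒ N: T ✓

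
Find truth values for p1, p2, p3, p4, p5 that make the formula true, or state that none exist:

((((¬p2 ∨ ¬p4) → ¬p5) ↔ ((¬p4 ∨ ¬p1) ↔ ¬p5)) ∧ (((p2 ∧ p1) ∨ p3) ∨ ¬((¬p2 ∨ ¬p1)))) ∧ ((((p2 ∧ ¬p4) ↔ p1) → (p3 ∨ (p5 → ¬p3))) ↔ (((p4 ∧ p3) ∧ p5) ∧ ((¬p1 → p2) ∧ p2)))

p1=T, p2=T, p3=T, p4=T, p5=T

  (((¬p2 ∨ ¬p4) → ¬p5) ↔ ((¬p4 ∨ ¬p1) ↔ ¬p5)) ∧ (((p2 ∧ p1) ∨ p3) ∨ ¬((¬p2 ∨ ¬p1))) = True
    ((¬p2 ∨ ¬p4) → ¬p5) ↔ ((¬p4 ∨ ¬p1) ↔ ¬p5) = True
      (¬p2 ∨ ¬p4) → ¬p5 = True
        ¬p2 ∨ ¬p4 = False
          ¬p2 = False
          ¬p4 = False
        ¬p5 = False
      (¬p4 ∨ ¬p1) ↔ ¬p5 = True
        ¬p4 ∨ ¬p1 = False
          ¬p4 = False
          ¬p1 = False
        ¬p5 = False
    ((p2 ∧ p1) ∨ p3) ∨ ¬((¬p2 ∨ ¬p1)) = True
      (p2 ∧ p1) ∨ p3 = True
        p2 ∧ p1 = True
      ¬((¬p2 ∨ ¬p1)) = True
        ¬p2 ∨ ¬p1 = False
          ¬p2 = False
          ¬p1 = False
  (((p2 ∧ ¬p4) ↔ p1) → (p3 ∨ (p5 → ¬p3))) ↔ (((p4 ∧ p3) ∧ p5) ∧ ((¬p1 → p2) ∧ p2)) = True
    ((p2 ∧ ¬p4) ↔ p1) → (p3 ∨ (p5 → ¬p3)) = True
      (p2 ∧ ¬p4) ↔ p1 = False
        p2 ∧ ¬p4 = False
          ¬p4 = False
      p3 ∨ (p5 → ¬p3) = True
        p5 → ¬p3 = False
          ¬p3 = False
    ((p4 ∧ p3) ∧ p5) ∧ ((¬p1 → p2) ∧ p2) = True
      (p4 ∧ p3) ∧ p5 = True
        p4 ∧ p3 = True
      (¬p1 → p2) ∧ p2 = True
        ¬p1 → p2 = True
          ¬p1 = False
Both conjuncts True, so the formula holds.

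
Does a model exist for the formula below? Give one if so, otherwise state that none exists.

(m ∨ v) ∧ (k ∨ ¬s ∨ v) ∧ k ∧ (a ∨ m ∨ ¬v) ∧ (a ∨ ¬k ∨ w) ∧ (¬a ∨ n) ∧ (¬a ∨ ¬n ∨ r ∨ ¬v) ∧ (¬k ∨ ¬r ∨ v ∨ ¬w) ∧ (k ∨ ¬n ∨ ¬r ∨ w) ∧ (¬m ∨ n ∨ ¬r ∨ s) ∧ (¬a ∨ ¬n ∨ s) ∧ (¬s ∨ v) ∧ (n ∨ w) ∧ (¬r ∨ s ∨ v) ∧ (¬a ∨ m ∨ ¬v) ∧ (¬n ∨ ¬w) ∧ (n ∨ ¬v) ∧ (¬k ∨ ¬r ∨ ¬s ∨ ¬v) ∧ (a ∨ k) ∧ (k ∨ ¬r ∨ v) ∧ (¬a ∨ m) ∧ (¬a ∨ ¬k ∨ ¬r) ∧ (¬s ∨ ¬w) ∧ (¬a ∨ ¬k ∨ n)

n=F; v=F; s=F; a=F; m=T; w=T; k=T; r=F

Unit clause (k) forces k = True.
Set n = False.
  then (¬a ∨ n) forces a = False.
  then (n ∨ w) forces w = True.
  then (n ∨ ¬v) forces v = False.
  then (¬s ∨ ¬w) forces s = False.
  then (m ∨ v) forces m = True.
  then (¬k ∨ ¬r ∨ v ∨ ¬w) forces r = False.
All clauses satisfied.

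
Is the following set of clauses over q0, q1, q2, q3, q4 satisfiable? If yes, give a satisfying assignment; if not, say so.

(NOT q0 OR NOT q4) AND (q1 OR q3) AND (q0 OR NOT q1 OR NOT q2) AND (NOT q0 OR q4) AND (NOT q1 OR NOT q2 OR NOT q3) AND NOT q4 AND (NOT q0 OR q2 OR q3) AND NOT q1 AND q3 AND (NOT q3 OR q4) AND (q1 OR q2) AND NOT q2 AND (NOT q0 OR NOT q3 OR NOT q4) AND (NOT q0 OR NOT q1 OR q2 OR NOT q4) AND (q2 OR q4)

Case q2 = True:
  Clause (NOT q2) is falsified — contradiction.
Case q2 = False:
  (NOT q4) forces q4 = False.
  Clause (q2 OR q4) is falsified — contradiction.
Both cases fail, so the formula is unsatisfiable.

The formula is unsatisfiable.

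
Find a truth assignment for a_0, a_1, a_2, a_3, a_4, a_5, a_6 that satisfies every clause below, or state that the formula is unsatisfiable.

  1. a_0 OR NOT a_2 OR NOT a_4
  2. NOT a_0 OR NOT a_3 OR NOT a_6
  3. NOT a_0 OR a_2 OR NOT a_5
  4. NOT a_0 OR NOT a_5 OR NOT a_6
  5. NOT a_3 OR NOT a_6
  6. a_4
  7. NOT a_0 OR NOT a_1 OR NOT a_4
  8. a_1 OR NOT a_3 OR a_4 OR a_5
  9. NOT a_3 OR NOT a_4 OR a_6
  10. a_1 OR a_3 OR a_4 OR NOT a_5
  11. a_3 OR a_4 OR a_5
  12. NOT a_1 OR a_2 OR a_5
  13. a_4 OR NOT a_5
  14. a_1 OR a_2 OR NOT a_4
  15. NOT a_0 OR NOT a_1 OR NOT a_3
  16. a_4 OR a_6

a_0=T; a_1=F; a_2=T; a_3=F; a_4=T; a_5=F; a_6=T

Unit clause (a_4) forces a_4 = True.
Set a_0 = True.
  then (NOT a_0 OR NOT a_1 OR NOT a_4) forces a_1 = False.
  then (a_1 OR a_2 OR NOT a_4) forces a_2 = True.
Try a_3 = True:
  (NOT a_0 OR NOT a_3 OR NOT a_6) forces a_6 = False.
  clause (NOT a_3 OR NOT a_4 OR a_6) is falsified — backtrack.
So a_3 = False.
Set a_5 = False.
Set a_6 = True.
All clauses satisfied.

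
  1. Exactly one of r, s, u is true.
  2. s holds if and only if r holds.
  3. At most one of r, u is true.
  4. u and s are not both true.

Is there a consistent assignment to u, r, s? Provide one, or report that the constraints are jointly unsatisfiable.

u: True; r: False; s: False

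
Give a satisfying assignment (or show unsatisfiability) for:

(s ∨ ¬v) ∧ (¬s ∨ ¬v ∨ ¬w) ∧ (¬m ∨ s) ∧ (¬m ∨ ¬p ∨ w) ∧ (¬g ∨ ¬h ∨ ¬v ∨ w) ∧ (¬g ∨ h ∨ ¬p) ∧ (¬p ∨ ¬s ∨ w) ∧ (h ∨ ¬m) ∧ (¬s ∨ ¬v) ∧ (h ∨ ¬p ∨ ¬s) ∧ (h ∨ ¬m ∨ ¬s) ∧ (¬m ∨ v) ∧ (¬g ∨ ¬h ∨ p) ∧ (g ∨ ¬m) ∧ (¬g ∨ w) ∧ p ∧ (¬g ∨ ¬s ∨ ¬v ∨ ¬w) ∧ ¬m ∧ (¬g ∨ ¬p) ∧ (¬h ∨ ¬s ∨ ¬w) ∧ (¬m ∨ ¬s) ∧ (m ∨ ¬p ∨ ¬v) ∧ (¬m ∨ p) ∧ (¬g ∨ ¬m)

p = True, w = False, v = False, h = True, m = False, s = False, g = False

Unit clause (p) forces p = True.
Unit clause (¬m) forces m = False.
In (¬g ∨ ¬p) only ¬g is left, so g = False.
In (m ∨ ¬p ∨ ¬v) only ¬v is left, so v = False.
Set w = False.
  then (¬p ∨ ¬s ∨ w) forces s = False.
Set h = True.
All clauses satisfied.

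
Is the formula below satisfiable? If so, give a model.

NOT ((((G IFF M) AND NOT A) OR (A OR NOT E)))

E = True; G = False; A = False; M = True

  NOT ((((G IFF M) AND NOT A) OR (A OR NOT E))) = True
    ((G IFF M) AND NOT A) OR (A OR NOT E) = False
      (G IFF M) AND NOT A = False
        G IFF M = False
        NOT A = True
      A OR NOT E = False
        NOT E = False
The formula evaluates to True.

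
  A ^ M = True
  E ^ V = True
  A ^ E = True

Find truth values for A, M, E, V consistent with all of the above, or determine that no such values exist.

A = True; M = False; E = False; V = True

A ^ M = T ^ F = True ✓
E ^ V = F ^ T = True ✓
A ^ E = T ^ F = True ✓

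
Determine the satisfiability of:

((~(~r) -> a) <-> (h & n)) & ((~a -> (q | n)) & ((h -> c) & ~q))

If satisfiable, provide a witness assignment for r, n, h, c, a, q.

r = True, n = True, h = False, c = True, a = False, q = False

  (~(~r) -> a) <-> (h & n) = True
    ~(~r) -> a = False
      ~(~r) = True
        ~r = False
    h & n = False
  (~a -> (q | n)) & ((h -> c) & ~q) = True
    ~a -> (q | n) = True
      ~a = True
      q | n = True
    (h -> c) & ~q = True
      h -> c = True
      ~q = True
Both conjuncts True, so the formula holds.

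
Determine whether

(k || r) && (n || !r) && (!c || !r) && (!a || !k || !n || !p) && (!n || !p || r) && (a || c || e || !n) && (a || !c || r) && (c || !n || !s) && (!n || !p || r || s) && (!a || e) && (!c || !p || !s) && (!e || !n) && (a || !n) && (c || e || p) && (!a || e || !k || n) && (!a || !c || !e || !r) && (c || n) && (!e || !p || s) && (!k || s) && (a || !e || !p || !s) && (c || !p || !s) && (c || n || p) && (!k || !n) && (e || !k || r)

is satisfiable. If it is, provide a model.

Set p = False.
Try c = False:
  (c || e || p) forces e = True.
  (!e || !n) forces n = False.
  clause (c || n) is falsified — backtrack.
So c = True.
  then (!c || !r) forces r = False.
  then (a || !c || r) forces a = True.
  then (!a || e) forces e = True.
  then (!e || !n) forces n = False.
  then (k || r) forces k = True.
  then (!k || s) forces s = True.
All clauses satisfied.

p = False; c = True; n = False; a = True; k = True; e = True; r = False; s = True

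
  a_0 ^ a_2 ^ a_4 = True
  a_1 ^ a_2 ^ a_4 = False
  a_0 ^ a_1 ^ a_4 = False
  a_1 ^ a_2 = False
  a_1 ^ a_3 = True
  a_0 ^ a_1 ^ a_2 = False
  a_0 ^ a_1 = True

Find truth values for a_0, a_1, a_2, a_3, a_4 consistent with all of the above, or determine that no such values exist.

UNSATISFIABLE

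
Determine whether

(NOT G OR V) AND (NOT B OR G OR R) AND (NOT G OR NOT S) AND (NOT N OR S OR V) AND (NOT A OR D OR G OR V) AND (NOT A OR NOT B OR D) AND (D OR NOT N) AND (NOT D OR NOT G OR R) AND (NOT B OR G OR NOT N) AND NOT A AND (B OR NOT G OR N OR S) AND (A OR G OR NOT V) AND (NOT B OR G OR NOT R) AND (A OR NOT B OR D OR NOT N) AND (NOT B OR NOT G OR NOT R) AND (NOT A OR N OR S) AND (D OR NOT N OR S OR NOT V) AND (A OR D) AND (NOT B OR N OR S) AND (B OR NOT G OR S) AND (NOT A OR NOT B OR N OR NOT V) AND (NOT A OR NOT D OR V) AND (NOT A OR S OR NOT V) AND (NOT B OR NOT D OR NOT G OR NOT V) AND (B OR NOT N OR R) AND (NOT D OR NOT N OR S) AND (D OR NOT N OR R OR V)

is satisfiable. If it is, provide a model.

Unit clause (NOT A) forces A = False.
In (A OR D) only D is left, so D = True.
Try G = True:
  (NOT G OR V) forces V = True.
  (NOT G OR NOT S) forces S = False.
  (NOT D OR NOT G OR R) forces R = True.
  (NOT B OR NOT G OR NOT R) forces B = False.
  clause (B OR NOT G OR S) is falsified — backtrack.
So G = False.
  then (A OR G OR NOT V) forces V = False.
Set S = False.
  then (NOT N OR S OR V) forces N = False.
  then (NOT B OR N OR S) forces B = False.
Set R = False.
All clauses satisfied.

G: False; S: False; A: False; V: False; D: True; R: False; B: False; N: False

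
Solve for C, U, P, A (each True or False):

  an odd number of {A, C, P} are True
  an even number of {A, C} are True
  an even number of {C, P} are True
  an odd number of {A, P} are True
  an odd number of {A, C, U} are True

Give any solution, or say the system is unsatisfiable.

Adding constraints 2, 3, 4 mod 2: every variable appears an even number of times on the left, so the left side is 0.
But the right sides sum to 1 (mod 2). 0 ≠ 1 — the system is inconsistent.

Unsatisfiable — no assignment works.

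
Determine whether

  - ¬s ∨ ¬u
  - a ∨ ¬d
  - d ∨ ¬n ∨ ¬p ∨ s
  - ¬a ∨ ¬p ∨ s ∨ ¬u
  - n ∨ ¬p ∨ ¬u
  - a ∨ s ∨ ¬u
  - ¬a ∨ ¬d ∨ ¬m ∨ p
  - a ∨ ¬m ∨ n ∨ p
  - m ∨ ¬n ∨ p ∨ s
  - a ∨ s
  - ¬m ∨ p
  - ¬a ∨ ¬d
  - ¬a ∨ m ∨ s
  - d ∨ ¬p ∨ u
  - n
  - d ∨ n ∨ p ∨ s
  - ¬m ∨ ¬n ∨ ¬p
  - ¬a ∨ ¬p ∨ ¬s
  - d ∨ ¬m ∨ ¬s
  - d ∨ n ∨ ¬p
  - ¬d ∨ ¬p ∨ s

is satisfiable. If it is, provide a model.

p = False, m = False, a = False, n = True, u = False, d = False, s = True

Unit clause (n) forces n = True.
Set p = False.
  then (¬m ∨ p) forces m = False.
  then (m ∨ ¬n ∨ p ∨ s) forces s = True.
  then (¬s ∨ ¬u) forces u = False.
Set a = False.
  then (a ∨ ¬d) forces d = False.
All clauses satisfied.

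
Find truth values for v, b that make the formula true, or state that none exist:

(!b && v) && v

v = True; b = False

  !b && v = True
    !b = True
Both conjuncts True, so the formula holds.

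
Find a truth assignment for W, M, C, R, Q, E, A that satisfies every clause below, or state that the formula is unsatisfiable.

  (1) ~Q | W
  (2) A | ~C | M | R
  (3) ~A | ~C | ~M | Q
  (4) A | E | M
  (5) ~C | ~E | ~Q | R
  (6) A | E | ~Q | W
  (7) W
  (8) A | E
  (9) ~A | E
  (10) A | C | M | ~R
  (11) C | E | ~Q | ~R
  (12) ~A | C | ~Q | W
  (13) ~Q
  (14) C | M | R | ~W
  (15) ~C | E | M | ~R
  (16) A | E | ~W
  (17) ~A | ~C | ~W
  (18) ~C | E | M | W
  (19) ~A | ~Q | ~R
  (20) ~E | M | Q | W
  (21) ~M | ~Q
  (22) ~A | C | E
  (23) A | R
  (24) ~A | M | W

W = True, M = True, C = True, R = True, Q = False, E = True, A = False

Unit clause (W) forces W = True.
Unit clause (~Q) forces Q = False.
Set M = True.
Set C = True.
  then (~A | ~C | ~M | Q) forces A = False.
  then (A | E) forces E = True.
  then (A | R) forces R = True.
All clauses satisfied.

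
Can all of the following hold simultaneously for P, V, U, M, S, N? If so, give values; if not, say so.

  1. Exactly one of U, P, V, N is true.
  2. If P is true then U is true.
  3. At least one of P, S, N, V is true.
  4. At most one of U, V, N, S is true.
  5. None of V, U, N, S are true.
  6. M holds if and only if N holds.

Unsatisfiable

Case N = True:
  Constraint (5) is violated (N=T) — contradiction.
Case N = False:
  (5) forces V = False.
  (5) forces U = False.
  (1) with U=F, V=F, N=F forces P = True.
  Constraint (2) is violated (P=T, U=F) — contradiction.
Both cases fail — unsatisfiable.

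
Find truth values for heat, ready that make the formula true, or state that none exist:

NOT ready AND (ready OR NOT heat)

heat=F, ready=F

  NOT ready = True
  ready OR NOT heat = True
    NOT heat = True
Both conjuncts True, so the formula holds.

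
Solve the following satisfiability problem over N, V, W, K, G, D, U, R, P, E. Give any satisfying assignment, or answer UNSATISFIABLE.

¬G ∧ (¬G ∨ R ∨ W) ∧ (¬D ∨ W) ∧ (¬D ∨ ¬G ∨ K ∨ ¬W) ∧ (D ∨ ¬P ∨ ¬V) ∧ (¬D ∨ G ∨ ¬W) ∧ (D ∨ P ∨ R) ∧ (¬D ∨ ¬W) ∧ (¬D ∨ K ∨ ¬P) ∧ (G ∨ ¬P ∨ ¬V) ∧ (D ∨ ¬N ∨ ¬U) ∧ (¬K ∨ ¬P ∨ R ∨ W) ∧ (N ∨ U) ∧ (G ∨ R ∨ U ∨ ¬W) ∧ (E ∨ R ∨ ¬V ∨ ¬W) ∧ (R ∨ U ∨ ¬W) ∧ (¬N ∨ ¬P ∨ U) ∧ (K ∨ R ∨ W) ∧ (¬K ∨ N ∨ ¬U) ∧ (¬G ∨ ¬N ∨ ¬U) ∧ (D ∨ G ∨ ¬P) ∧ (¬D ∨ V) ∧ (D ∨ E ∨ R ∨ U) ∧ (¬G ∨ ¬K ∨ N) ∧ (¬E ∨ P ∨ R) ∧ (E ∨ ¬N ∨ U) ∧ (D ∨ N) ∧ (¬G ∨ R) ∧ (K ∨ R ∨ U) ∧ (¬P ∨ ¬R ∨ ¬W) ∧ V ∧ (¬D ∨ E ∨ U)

Unit clause (¬G) forces G = False.
Unit clause (V) forces V = True.
In (G ∨ ¬P ∨ ¬V) only ¬P is left, so P = False.
Try N = False:
  (N ∨ U) forces U = True.
  (¬K ∨ N ∨ ¬U) forces K = False.
  (D ∨ N) forces D = True.
  (¬D ∨ W) forces W = True.
  clause (¬D ∨ G ∨ ¬W) is falsified — backtrack.
So N = True.
Set W = False.
  then (¬D ∨ W) forces D = False.
  then (D ∨ P ∨ R) forces R = True.
  then (D ∨ ¬N ∨ ¬U) forces U = False.
  then (E ∨ ¬N ∨ U) forces E = True.
Set K = False.
All clauses satisfied.

N = True; V = True; W = False; K = False; G = False; D = False; U = False; R = True; P = False; E = True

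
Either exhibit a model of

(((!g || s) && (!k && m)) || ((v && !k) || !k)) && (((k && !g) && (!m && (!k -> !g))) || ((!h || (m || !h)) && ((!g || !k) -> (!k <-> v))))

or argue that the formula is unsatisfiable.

s: False, m: True, k: False, g: True, v: True, h: False

  ((!g || s) && (!k && m)) || ((v && !k) || !k) = True
    (!g || s) && (!k && m) = False
      !g || s = False
        !g = False
      !k && m = True
        !k = True
    (v && !k) || !k = True
      v && !k = True
        !k = True
      !k = True
  ((k && !g) && (!m && (!k -> !g))) || ((!h || (m || !h)) && ((!g || !k) -> (!k <-> v))) = True
    (k && !g) && (!m && (!k -> !g)) = False
      k && !g = False
        !g = False
      !m && (!k -> !g) = False
        !m = False
        !k -> !g = False
          !k = True
          !g = False
    (!h || (m || !h)) && ((!g || !k) -> (!k <-> v)) = True
      !h || (m || !h) = True
        !h = True
        m || !h = True
          !h = True
      (!g || !k) -> (!k <-> v) = True
        !g || !k = True
          !g = False
          !k = True
        !k <-> v = True
          !k = True
Both conjuncts True, so the formula holds.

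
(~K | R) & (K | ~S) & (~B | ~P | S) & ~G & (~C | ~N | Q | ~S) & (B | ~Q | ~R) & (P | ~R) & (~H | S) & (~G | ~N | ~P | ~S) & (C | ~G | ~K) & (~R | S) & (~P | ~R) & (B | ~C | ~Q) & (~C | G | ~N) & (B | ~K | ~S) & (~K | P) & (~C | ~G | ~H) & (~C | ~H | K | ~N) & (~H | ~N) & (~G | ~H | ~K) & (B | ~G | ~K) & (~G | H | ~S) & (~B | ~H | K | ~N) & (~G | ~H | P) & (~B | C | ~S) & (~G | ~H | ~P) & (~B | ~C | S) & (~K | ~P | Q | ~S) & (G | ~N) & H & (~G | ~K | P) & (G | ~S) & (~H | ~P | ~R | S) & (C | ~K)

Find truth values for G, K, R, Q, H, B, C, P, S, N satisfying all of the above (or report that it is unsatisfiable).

Unsatisfiable — no assignment works.

Case H = True:
  (~G) forces G = False.
  (~H | S) forces S = True.
  Clause (G | ~S) is falsified — contradiction.
Case H = False:
  Clause (H) is falsified — contradiction.
Both cases fail, so the formula is unsatisfiable.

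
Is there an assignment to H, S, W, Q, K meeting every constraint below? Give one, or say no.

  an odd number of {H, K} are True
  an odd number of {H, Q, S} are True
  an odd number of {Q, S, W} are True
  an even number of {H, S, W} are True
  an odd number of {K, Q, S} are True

Adding constraints 1, 2, 5 mod 2: every variable appears an even number of times on the left, so the left side is 0.
But the right sides sum to 1 (mod 2). 0 ≠ 1 — the system is inconsistent.

UNSATISFIABLE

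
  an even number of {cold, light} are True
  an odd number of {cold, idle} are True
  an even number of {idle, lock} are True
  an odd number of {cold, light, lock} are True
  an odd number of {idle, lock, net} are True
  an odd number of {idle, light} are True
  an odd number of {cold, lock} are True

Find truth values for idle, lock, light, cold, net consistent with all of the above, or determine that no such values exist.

idle=T, lock=T, light=F, cold=F, net=T

{cold, light}: 0 true → even ✓
{cold, idle}: 1 true → odd ✓
{idle, lock}: 2 true → even ✓
{cold, light, lock}: 1 true → odd ✓
{idle, lock, net}: 3 true → odd ✓
{idle, light}: 1 true → odd ✓
{cold, lock}: 1 true → odd ✓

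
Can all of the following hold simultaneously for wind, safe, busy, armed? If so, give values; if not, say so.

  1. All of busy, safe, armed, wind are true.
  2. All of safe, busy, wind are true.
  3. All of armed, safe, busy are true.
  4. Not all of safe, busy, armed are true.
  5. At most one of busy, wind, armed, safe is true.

Case wind = True:
  (1) forces busy = True.
  Constraint (5) is violated (busy=T, wind=T) — contradiction.
Case wind = False:
  Constraint (1) is violated (wind=F) — contradiction.
Both cases fail — unsatisfiable.

The formula is unsatisfiable.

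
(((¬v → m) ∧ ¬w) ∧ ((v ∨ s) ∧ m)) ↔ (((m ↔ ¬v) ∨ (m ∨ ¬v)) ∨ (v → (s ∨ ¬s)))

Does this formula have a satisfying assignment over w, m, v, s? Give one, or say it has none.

w = False, m = True, v = False, s = True

  (((¬v → m) ∧ ¬w) ∧ ((v ∨ s) ∧ m)) ↔ (((m ↔ ¬v) ∨ (m ∨ ¬v)) ∨ (v → (s ∨ ¬s))) = True
    ((¬v → m) ∧ ¬w) ∧ ((v ∨ s) ∧ m) = True
      (¬v → m) ∧ ¬w = True
        ¬v → m = True
          ¬v = True
        ¬w = True
      (v ∨ s) ∧ m = True
        v ∨ s = True
    ((m ↔ ¬v) ∨ (m ∨ ¬v)) ∨ (v → (s ∨ ¬s)) = True
      (m ↔ ¬v) ∨ (m ∨ ¬v) = True
        m ↔ ¬v = True
          ¬v = True
        m ∨ ¬v = True
          ¬v = True
      v → (s ∨ ¬s) = True
        s ∨ ¬s = True
          ¬s = False
The formula evaluates to True.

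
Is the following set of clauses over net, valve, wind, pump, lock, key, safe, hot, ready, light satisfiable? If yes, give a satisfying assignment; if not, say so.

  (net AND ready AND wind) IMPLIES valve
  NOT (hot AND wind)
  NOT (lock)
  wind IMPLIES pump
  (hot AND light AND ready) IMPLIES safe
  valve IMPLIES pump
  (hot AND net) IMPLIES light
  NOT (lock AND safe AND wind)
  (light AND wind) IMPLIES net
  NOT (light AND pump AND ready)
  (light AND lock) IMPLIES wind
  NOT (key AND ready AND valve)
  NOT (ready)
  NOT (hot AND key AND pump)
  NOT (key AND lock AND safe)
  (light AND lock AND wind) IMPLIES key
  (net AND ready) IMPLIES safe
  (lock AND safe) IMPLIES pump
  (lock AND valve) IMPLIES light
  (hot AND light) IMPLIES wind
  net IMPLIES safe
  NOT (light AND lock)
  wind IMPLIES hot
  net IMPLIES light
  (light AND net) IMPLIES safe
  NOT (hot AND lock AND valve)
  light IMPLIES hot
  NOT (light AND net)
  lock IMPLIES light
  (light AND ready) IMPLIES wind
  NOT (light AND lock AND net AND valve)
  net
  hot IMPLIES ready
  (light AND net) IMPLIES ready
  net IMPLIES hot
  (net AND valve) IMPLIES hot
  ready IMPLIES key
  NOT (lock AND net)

Case net = True:
  (NOT ready) forces ready = False.
  (NOT net OR safe) forces safe = True.
  (NOT lock OR NOT net) forces lock = False.
  (light OR NOT net) forces light = True.
  Clause (NOT light OR NOT net) is falsified — contradiction.
Case net = False:
  Clause (net) is falsified — contradiction.
Both cases fail, so the formula is unsatisfiable.

Unsatisfiable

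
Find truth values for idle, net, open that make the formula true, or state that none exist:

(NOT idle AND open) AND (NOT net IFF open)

idle=F, net=F, open=T

  NOT idle AND open = True
    NOT idle = True
  NOT net IFF open = True
    NOT net = True
Both conjuncts True, so the formula holds.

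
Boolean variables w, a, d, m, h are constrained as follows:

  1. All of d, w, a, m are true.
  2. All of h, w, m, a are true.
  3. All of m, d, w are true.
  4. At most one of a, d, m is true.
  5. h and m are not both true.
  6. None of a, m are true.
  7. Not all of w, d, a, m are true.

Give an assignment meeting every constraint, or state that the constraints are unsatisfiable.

Unsatisfiable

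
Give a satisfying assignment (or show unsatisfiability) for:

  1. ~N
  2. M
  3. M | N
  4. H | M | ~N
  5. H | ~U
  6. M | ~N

H=F, M=T, U=F, N=F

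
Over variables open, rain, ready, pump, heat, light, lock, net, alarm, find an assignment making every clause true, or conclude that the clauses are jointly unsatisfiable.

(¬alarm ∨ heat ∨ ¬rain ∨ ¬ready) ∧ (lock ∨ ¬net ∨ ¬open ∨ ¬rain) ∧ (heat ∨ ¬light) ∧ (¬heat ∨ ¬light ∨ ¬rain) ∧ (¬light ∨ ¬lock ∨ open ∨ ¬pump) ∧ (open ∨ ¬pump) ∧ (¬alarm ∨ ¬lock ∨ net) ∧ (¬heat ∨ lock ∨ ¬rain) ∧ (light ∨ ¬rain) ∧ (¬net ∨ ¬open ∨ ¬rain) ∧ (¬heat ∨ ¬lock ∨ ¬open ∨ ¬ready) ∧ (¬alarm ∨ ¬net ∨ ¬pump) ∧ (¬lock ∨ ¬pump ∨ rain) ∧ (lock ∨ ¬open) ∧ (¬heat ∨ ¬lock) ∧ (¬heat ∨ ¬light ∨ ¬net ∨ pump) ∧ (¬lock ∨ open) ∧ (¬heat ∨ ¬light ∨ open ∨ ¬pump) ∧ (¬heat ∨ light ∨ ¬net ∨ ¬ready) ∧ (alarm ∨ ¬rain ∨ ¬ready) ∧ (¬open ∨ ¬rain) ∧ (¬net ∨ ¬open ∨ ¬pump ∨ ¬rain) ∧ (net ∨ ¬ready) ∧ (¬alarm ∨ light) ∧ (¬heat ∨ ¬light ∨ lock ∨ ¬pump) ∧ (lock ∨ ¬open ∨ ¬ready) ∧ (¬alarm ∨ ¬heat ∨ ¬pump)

open = False, rain = False, ready = False, pump = False, heat = True, light = True, lock = False, net = False, alarm = False

Set open = False.
  then (open ∨ ¬pump) forces pump = False.
  then (¬lock ∨ open) forces lock = False.
Set rain = False.
Set ready = False.
Set heat = True.
Set light = True.
  then (¬heat ∨ ¬light ∨ ¬net ∨ pump) forces net = False.
Set alarm = False.
All clauses satisfied.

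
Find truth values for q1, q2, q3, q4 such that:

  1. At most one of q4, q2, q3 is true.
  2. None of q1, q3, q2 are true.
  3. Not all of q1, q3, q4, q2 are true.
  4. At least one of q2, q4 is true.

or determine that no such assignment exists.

q1 = False; q2 = False; q3 = False; q4 = True

  (1) {q4, q2, q3}: 1 true — at most one ✓
  (2) {q1, q3, q2}: 0 true — none ✓
  (3) {q1, q3, q4, q2}: 1/4 true — not all ✓
  (4) {q2, q4}: 1 true — at least one ✓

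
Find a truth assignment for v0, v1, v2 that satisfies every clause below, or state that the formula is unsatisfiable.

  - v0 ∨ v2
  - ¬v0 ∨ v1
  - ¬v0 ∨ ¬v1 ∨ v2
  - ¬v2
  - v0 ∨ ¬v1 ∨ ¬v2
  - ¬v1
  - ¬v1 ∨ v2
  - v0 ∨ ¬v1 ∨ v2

No satisfying assignment exists.

Case v0 = True:
  (¬v0 ∨ v1) forces v1 = True.
  Clause (¬v1) is falsified — contradiction.
Case v0 = False:
  (v0 ∨ v2) forces v2 = True.
  Clause (¬v2) is falsified — contradiction.
Both cases fail, so the formula is unsatisfiable.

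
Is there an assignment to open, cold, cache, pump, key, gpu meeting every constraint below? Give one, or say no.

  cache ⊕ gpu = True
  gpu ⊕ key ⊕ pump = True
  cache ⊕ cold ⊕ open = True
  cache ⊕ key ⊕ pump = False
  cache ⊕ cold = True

open=F, cold=T, cache=F, pump=T, key=T, gpu=T

cache ⊕ gpu = F ⊕ T = True ✓
gpu ⊕ key ⊕ pump = T ⊕ T ⊕ T = True ✓
cache ⊕ cold ⊕ open = F ⊕ T ⊕ F = True ✓
cache ⊕ key ⊕ pump = F ⊕ T ⊕ T = False ✓
cache ⊕ cold = F ⊕ T = True ✓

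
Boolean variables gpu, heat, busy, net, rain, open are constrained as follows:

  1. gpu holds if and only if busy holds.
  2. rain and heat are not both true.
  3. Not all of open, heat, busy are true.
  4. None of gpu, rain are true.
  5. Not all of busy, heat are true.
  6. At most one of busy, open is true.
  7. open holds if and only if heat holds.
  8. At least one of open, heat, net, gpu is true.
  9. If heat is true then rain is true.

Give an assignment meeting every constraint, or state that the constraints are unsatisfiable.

gpu = False, heat = False, busy = False, net = True, rain = False, open = False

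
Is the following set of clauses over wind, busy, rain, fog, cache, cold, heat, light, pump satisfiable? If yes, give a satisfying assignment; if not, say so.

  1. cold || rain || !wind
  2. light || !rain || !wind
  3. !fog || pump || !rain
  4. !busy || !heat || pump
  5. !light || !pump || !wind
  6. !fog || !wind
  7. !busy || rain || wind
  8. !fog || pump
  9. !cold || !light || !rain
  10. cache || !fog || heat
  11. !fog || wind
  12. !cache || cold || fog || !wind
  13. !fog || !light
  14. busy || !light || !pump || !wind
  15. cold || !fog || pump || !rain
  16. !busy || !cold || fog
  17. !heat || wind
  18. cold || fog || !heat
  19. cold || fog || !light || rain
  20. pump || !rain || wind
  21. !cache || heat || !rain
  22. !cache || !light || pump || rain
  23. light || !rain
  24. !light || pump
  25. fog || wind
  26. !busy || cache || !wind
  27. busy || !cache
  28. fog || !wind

Case wind = True:
  (!fog || !wind) forces fog = False.
  Clause (fog || !wind) is falsified — contradiction.
Case wind = False:
  (!fog || wind) forces fog = False.
  Clause (fog || wind) is falsified — contradiction.
Both cases fail, so the formula is unsatisfiable.

No satisfying assignment exists.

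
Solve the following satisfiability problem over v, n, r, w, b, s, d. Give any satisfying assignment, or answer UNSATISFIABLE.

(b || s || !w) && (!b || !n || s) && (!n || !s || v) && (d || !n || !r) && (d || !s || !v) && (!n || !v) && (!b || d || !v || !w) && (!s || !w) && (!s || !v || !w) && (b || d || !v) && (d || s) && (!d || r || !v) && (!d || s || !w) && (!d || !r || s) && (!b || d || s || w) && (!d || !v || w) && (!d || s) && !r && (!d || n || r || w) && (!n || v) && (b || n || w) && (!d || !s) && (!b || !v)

v=F, n=F, r=F, w=F, b=T, s=T, d=F

Unit clause (!r) forces r = False.
Set v = False.
  then (!n || v) forces n = False.
Set w = False.
  then (!d || n || r || w) forces d = False.
  then (b || n || w) forces b = True.
  then (d || s) forces s = True.
All clauses satisfied.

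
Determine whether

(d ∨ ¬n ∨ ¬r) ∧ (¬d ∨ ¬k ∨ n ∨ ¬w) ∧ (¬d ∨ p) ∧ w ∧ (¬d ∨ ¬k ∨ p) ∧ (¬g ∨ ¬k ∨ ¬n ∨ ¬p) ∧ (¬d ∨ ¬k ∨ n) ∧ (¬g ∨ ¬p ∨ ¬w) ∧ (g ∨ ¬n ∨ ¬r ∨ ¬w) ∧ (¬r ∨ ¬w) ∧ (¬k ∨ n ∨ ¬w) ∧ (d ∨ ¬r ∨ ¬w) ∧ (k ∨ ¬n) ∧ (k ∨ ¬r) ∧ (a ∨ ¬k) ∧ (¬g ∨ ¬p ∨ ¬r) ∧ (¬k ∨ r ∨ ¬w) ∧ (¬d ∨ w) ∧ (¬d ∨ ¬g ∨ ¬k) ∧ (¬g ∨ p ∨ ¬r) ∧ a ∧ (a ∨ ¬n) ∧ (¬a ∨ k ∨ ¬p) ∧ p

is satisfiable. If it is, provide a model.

Unsatisfiable — no assignment works.

Case a = True:
  (w) forces w = True.
  (¬r ∨ ¬w) forces r = False.
  (¬k ∨ r ∨ ¬w) forces k = False.
  (k ∨ ¬n) forces n = False.
  (¬a ∨ k ∨ ¬p) forces p = False.
  Clause (p) is falsified — contradiction.
Case a = False:
  Clause (a) is falsified — contradiction.
Both cases fail, so the formula is unsatisfiable.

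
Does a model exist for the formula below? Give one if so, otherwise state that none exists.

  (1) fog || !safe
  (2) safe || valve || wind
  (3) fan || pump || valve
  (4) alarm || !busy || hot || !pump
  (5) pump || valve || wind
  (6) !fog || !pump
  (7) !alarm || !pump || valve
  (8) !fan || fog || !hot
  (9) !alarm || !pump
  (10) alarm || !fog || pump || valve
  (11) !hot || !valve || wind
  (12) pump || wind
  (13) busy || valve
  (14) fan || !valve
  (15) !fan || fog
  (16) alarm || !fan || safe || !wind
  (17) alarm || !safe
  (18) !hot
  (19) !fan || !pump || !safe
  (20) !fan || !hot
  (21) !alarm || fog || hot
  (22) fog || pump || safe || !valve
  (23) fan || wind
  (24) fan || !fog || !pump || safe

safe=F, alarm=T, hot=F, wind=T, fog=T, busy=T, valve=T, fan=T, pump=F

Unit clause (!hot) forces hot = False.
Set safe = False.
Set alarm = True.
  then (!alarm || !pump) forces pump = False.
  then (pump || wind) forces wind = True.
  then (!alarm || fog || hot) forces fog = True.
Set busy = True.
Set valve = True.
  then (fan || !valve) forces fan = True.
All clauses satisfied.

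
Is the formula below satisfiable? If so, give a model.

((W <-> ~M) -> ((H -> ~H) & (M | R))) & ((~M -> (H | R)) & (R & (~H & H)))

Case H = True: the conjunct ~H is False.
Case H = False: the conjunct H is False.
Both cases fail — unsatisfiable.

Unsatisfiable — no assignment works.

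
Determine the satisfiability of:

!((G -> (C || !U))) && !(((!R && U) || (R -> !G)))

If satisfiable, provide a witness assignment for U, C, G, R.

U = True; C = False; G = True; R = True

  !((G -> (C || !U))) = True
    G -> (C || !U) = False
      C || !U = False
        !U = False
  !(((!R && U) || (R -> !G))) = True
    (!R && U) || (R -> !G) = False
      !R && U = False
        !R = False
      R -> !G = False
        !G = False
Both conjuncts True, so the formula holds.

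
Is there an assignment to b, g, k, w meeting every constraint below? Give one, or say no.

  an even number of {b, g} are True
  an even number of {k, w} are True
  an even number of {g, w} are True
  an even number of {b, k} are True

b = False, g = False, k = False, w = False

{b, g}: 0 true → even ✓
{k, w}: 0 true → even ✓
{g, w}: 0 true → even ✓
{b, k}: 0 true → even ✓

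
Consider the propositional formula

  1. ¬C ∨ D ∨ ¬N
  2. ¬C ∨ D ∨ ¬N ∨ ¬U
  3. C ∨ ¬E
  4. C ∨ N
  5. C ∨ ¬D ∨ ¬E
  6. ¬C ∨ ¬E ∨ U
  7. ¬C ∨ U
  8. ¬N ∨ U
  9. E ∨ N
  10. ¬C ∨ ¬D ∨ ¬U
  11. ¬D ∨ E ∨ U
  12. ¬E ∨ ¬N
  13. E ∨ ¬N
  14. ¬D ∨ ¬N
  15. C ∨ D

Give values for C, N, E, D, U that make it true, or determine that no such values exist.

Try C = False:
  (C ∨ ¬E) forces E = False.
  (C ∨ N) forces N = True.
  clause (E ∨ ¬N) is falsified — backtrack.
So C = True.
  then (¬C ∨ U) forces U = True.
  then (¬C ∨ ¬D ∨ ¬U) forces D = False.
  then (¬C ∨ D ∨ ¬N) forces N = False.
  then (E ∨ N) forces E = True.
All clauses satisfied.

C = True; N = False; E = True; D = False; U = True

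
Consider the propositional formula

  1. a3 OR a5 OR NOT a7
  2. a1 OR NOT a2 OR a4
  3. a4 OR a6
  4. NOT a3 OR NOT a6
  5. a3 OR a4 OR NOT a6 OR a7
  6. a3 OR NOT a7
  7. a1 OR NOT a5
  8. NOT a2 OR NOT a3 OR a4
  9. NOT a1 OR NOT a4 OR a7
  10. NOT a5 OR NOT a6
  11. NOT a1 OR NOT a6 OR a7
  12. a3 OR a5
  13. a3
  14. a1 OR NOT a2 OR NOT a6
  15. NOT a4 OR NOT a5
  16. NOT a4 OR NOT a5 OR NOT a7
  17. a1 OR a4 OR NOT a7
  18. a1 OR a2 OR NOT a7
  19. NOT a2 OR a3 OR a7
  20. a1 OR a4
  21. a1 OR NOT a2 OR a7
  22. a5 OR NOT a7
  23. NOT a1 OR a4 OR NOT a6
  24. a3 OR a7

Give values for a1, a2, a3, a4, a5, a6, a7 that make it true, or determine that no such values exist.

Unit clause (a3) forces a3 = True.
In (NOT a3 OR NOT a6) only NOT a6 is left, so a6 = False.
In (a4 OR a6) only a4 is left, so a4 = True.
In (NOT a4 OR NOT a5) only NOT a5 is left, so a5 = False.
In (a5 OR NOT a7) only NOT a7 is left, so a7 = False.
In (NOT a1 OR NOT a4 OR a7) only NOT a1 is left, so a1 = False.
In (a1 OR NOT a2 OR a7) only NOT a2 is left, so a2 = False.
All clauses satisfied.

a1: False; a2: False; a3: True; a4: True; a5: False; a6: False; a7: False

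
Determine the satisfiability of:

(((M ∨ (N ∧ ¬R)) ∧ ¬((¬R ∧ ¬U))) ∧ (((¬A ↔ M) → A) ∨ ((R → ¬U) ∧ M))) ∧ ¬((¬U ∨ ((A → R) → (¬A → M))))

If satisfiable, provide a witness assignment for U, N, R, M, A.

U: True; N: True; R: False; M: False; A: False

  ((M ∨ (N ∧ ¬R)) ∧ ¬((¬R ∧ ¬U))) ∧ (((¬A ↔ M) → A) ∨ ((R → ¬U) ∧ M)) = True
    (M ∨ (N ∧ ¬R)) ∧ ¬((¬R ∧ ¬U)) = True
      M ∨ (N ∧ ¬R) = True
        N ∧ ¬R = True
          ¬R = True
      ¬((¬R ∧ ¬U)) = True
        ¬R ∧ ¬U = False
          ¬R = True
          ¬U = False
    ((¬A ↔ M) → A) ∨ ((R → ¬U) ∧ M) = True
      (¬A ↔ M) → A = True
        ¬A ↔ M = False
          ¬A = True
      (R → ¬U) ∧ M = False
        R → ¬U = True
          ¬U = False
  ¬((¬U ∨ ((A → R) → (¬A → M)))) = True
    ¬U ∨ ((A → R) → (¬A → M)) = False
      ¬U = False
      (A → R) → (¬A → M) = False
        A → R = True
        ¬A → M = False
          ¬A = True
Both conjuncts True, so the formula holds.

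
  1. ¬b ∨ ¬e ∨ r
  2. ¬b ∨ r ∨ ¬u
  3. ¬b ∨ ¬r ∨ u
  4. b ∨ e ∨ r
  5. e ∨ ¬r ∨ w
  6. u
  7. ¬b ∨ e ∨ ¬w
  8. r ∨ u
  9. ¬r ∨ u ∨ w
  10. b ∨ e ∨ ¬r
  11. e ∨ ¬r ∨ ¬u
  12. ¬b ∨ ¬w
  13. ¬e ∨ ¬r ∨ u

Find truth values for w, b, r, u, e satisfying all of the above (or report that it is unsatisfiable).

Unit clause (u) forces u = True.
Set w = True.
  then (¬b ∨ ¬w) forces b = False.
Set r = True.
  then (b ∨ e ∨ ¬r) forces e = True.
All clauses satisfied.

w: True, b: False, r: True, u: True, e: True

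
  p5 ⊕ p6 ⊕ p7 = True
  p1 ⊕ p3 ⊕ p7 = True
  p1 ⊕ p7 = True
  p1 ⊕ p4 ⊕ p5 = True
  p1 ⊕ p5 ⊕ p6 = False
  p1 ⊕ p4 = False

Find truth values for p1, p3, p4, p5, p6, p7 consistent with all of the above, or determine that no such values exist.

p1: False, p3: False, p4: False, p5: True, p6: True, p7: True

p5 ⊕ p6 ⊕ p7 = T ⊕ T ⊕ T = True ✓
p1 ⊕ p3 ⊕ p7 = F ⊕ F ⊕ T = True ✓
p1 ⊕ p7 = F ⊕ T = True ✓
p1 ⊕ p4 ⊕ p5 = F ⊕ F ⊕ T = True ✓
p1 ⊕ p5 ⊕ p6 = F ⊕ T ⊕ T = False ✓
p1 ⊕ p4 = F ⊕ F = False ✓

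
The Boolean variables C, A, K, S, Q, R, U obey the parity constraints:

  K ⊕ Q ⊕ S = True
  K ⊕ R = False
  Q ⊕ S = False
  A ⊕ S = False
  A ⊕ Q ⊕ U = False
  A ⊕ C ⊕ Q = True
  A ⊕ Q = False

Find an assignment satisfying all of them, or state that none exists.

C: True; A: True; K: True; S: True; Q: True; R: True; U: False

K ⊕ Q ⊕ S = T ⊕ T ⊕ T = True ✓
K ⊕ R = T ⊕ T = False ✓
Q ⊕ S = T ⊕ T = False ✓
A ⊕ S = T ⊕ T = False ✓
A ⊕ Q ⊕ U = T ⊕ T ⊕ F = False ✓
A ⊕ C ⊕ Q = T ⊕ T ⊕ T = True ✓
A ⊕ Q = T ⊕ T = False ✓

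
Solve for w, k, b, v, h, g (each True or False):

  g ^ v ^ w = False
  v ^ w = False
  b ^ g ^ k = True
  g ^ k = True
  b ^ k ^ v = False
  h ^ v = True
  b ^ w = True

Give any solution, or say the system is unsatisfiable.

w = True; k = True; b = False; v = True; h = False; g = False

g ^ v ^ w = F ^ T ^ T = False ✓
v ^ w = T ^ T = False ✓
b ^ g ^ k = F ^ F ^ T = True ✓
g ^ k = F ^ T = True ✓
b ^ k ^ v = F ^ T ^ T = False ✓
h ^ v = F ^ T = True ✓
b ^ w = F ^ T = True ✓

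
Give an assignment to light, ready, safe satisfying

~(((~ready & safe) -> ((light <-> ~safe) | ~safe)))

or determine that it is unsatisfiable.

light = True, ready = False, safe = True

  ~(((~ready & safe) -> ((light <-> ~safe) | ~safe))) = True
    (~ready & safe) -> ((light <-> ~safe) | ~safe) = False
      ~ready & safe = True
        ~ready = True
      (light <-> ~safe) | ~safe = False
        light <-> ~safe = False
          ~safe = False
        ~safe = False
The formula evaluates to True.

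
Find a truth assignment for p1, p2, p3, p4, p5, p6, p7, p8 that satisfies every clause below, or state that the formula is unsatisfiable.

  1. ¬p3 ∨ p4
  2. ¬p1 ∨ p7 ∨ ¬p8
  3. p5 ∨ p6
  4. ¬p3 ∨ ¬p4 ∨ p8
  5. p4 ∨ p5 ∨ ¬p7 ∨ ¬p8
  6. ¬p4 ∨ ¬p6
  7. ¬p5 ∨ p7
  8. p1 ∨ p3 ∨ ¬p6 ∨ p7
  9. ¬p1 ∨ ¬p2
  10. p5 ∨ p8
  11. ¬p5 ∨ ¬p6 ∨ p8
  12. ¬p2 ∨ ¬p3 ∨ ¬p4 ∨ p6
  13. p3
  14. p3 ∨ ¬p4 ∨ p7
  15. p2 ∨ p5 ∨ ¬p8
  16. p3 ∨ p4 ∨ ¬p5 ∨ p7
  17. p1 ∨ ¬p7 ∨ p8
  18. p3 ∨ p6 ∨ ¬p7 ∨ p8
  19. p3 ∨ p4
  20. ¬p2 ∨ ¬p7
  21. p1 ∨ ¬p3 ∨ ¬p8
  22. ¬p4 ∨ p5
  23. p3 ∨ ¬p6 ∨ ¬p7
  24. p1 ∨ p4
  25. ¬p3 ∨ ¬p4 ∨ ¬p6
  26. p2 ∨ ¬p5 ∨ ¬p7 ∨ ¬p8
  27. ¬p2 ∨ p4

Case p3 = True:
  (¬p3 ∨ p4) forces p4 = True.
  (¬p3 ∨ ¬p4 ∨ p8) forces p8 = True.
  (¬p4 ∨ ¬p6) forces p6 = False.
  (p5 ∨ p6) forces p5 = True.
  (¬p5 ∨ p7) forces p7 = True.
  (¬p2 ∨ ¬p3 ∨ ¬p4 ∨ p6) forces p2 = False.
  Clause (p2 ∨ ¬p5 ∨ ¬p7 ∨ ¬p8) is falsified — contradiction.
Case p3 = False:
  Clause (p3) is falsified — contradiction.
Both cases fail, so the formula is unsatisfiable.

UNSATISFIABLE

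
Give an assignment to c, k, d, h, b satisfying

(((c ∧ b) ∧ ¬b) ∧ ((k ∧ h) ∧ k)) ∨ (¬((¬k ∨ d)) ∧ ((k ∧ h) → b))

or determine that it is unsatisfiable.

c=T, k=T, d=F, h=T, b=T

  (((c ∧ b) ∧ ¬b) ∧ ((k ∧ h) ∧ k)) ∨ (¬((¬k ∨ d)) ∧ ((k ∧ h) → b)) = True
    ((c ∧ b) ∧ ¬b) ∧ ((k ∧ h) ∧ k) = False
      (c ∧ b) ∧ ¬b = False
        c ∧ b = True
        ¬b = False
      (k ∧ h) ∧ k = True
        k ∧ h = True
    ¬((¬k ∨ d)) ∧ ((k ∧ h) → b) = True
      ¬((¬k ∨ d)) = True
        ¬k ∨ d = False
          ¬k = False
      (k ∧ h) → b = True
        k ∧ h = True
The formula evaluates to True.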